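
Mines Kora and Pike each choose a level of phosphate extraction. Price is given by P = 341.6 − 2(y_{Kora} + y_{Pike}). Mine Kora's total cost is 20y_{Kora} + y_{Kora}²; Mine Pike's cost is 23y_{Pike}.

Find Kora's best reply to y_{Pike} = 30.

Mine Kora's profit: π = y_{Kora}(341.6 − 2(y_{Kora} + y_{Pike})) − 20y_{Kora} − y_{Kora}².
∂π/∂y_{Kora} = 321.6 − 6y_{Kora} − 2y_{Pike} = 0, so y_{Kora} = 53.6 − (1/3)y_{Pike}.
At y_{Pike} = 30: y_{Kora} = 53.6 − (1/3)·30 = 43.6.

43.6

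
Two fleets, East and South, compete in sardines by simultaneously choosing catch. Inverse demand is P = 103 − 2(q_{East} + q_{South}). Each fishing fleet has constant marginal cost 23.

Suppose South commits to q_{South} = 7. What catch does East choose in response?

16.5

Fishing fleet East's profit: π = q_{East}(103 − 2(q_{East} + q_{South})) − 23q_{East}.
∂π/∂q_{East} = 80 − 4q_{East} − 2q_{South} = 0, so q_{East} = 20 − 0.5q_{South}.
At q_{South} = 7: q_{East} = 20 − 0.5·7 = 16.5.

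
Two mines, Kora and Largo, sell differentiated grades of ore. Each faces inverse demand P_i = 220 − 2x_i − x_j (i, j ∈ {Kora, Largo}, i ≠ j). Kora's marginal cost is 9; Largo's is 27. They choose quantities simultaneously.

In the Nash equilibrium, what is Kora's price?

Mine Kora's profit: π = x_{Kora}(220 − 2x_{Kora} − x_{Largo}) − 9x_{Kora}.
∂π/∂x_{Kora} = 211 − 4x_{Kora} − x_{Largo} = 0 ⇒ x_{Kora} = 52.75 − 0.25x_{Largo}.
Similarly x_{Largo} = 48.25 − 0.25x_{Kora}.
Substituting the second reaction function into the first: x_{Kora} = 52.75 − 0.25(48.25 − 0.25x_{Kora}), which gives 0.9375x_{Kora} = 40.6875 ⇒ x_{Kora} = 43.4.
Then x_{Largo} = 48.25 − 0.25·43.4 = 37.4.
P_{Kora} = 220 − 2·43.4 − 37.4 = 95.8.

95.8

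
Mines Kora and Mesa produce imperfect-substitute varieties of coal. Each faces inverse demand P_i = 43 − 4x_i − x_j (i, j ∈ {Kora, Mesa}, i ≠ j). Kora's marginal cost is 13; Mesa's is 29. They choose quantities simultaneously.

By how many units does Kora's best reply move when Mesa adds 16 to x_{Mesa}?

-2

Mine Kora's profit: π = x_{Kora}(43 − 4x_{Kora} − x_{Mesa}) − 13x_{Kora}.
∂π/∂x_{Kora} = 30 − 8x_{Kora} − x_{Mesa} = 0 ⇒ x_{Kora} = 3.75 − 0.125x_{Mesa}.
The reaction-function slope is −0.125, so a 16-unit rise in x_{Mesa} moves x_{Kora} by −0.125 × 16 = −2. Kora's best response falls — the actions are strategic substitutes.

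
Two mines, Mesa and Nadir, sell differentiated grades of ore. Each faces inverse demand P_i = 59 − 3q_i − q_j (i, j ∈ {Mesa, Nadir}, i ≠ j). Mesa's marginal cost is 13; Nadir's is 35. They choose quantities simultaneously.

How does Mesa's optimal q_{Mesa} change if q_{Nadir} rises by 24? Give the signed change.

-4

Mine Mesa's profit: π = q_{Mesa}(59 − 3q_{Mesa} − q_{Nadir}) − 13q_{Mesa}.
∂π/∂q_{Mesa} = 46 − 6q_{Mesa} − q_{Nadir} = 0 ⇒ q_{Mesa} = 23/3 − (1/6)q_{Nadir}.
The reaction-function slope is −1/6, so a 24-unit rise in q_{Nadir} moves q_{Mesa} by −1/6 × 24 = −4. Mesa's best response falls — the actions are strategic substitutes.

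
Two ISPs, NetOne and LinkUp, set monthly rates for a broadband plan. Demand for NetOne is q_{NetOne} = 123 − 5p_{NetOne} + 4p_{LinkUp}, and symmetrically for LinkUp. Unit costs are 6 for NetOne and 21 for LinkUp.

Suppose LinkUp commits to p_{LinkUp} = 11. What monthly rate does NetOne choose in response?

19.7

NetOne's profit: π = (p_{NetOne} − 6)(123 − 5p_{NetOne} + 4p_{LinkUp}).
∂π/∂p_{NetOne} = 153 − 10p_{NetOne} + 4p_{LinkUp} = 0 ⇒ p_{NetOne} = 15.3 + 0.4p_{LinkUp}.
At p_{LinkUp} = 11: p_{NetOne} = 15.3 + 0.4·11 = 19.7.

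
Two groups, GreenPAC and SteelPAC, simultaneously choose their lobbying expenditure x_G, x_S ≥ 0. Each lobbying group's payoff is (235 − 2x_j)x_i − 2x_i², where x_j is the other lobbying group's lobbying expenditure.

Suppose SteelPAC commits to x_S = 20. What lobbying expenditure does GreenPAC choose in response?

GreenPAC's payoff is (235 − 2x_S)x_G − 2x_G².
∂π/∂x_G = 235 − 2x_S − 4x_G = 0, so x_G = 58.75 − 0.5x_S.
At x_S = 20: x_G = 58.75 − 0.5·20 = 48.75.

48.75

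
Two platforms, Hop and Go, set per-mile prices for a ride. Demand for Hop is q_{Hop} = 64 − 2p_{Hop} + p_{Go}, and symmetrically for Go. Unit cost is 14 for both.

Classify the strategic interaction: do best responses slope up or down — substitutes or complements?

strategic complements

Hop's profit: π = (p_{Hop} − 14)(64 − 2p_{Hop} + p_{Go}).
∂π/∂p_{Hop} = 92 − 4p_{Hop} + p_{Go} = 0 ⇒ p_{Hop} = 23 + 0.25p_{Go}.
The best-response slope dp_{Hop}/dp_{Go} = 0.25 > 0: the reaction function is upward-sloping, so the choices are strategic complements.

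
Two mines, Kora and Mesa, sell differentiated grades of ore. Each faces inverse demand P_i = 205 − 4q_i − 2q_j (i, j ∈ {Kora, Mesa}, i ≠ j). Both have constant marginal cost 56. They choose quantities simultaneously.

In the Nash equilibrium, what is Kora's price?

Mine Kora's profit: π = q_{Kora}(205 − 4q_{Kora} − 2q_{Mesa}) − 56q_{Kora}.
∂π/∂q_{Kora} = 149 − 8q_{Kora} − 2q_{Mesa} = 0 ⇒ q_{Kora} = 18.625 − 0.25q_{Mesa}.
Setting q_{Kora} = q_{Mesa} in the reaction function: q_{Kora} = 18.625 − 0.25q_{Kora}, so q_{Kora} = 18.625 / 1.25 = 14.9.
P_{Kora} = 205 − 4·14.9 − 2·14.9 = 115.6.

115.6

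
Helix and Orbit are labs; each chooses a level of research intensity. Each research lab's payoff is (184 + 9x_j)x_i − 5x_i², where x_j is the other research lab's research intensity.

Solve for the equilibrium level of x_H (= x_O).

184

Helix's payoff is (184 + 9x_O)x_H − 5x_H².
∂π/∂x_H = 184 + 9x_O − 10x_H = 0, so x_H = 18.4 + 0.9x_O.
By symmetry x_O = x_H; substituting into the reaction function, 0.1x_H = 18.4 and x_H = 184.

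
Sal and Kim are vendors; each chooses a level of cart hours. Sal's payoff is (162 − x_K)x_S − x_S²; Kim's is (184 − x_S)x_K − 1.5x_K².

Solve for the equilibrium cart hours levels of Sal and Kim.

Expanding Sal's payoff: 162x_S − x_Kx_S − x_S².
∂π/∂x_S = 162 − x_K − 2x_S = 0, so x_S = 81 − 0.5x_K.
Likewise for Kim: x_K = 184/3 − (1/3)x_S.
Substituting the second reaction function into the first: x_S = 81 − 0.5(184/3 − (1/3)x_S), which gives (5/6)x_S = 151/3 ⇒ x_S = 60.4.
Then x_K = 184/3 − (1/3)·60.4 = 41.2.

60.4, 41.2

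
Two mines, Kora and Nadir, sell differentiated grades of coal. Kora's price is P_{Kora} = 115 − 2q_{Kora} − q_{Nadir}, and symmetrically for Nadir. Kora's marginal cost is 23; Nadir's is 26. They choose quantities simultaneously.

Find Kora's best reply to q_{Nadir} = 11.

Mine Kora's profit: π = q_{Kora}(115 − 2q_{Kora} − q_{Nadir}) − 23q_{Kora}.
∂π/∂q_{Kora} = 92 − 4q_{Kora} − q_{Nadir} = 0 ⇒ q_{Kora} = 23 − 0.25q_{Nadir}.
At q_{Nadir} = 11: q_{Kora} = 23 − 0.25·11 = 20.25.

20.25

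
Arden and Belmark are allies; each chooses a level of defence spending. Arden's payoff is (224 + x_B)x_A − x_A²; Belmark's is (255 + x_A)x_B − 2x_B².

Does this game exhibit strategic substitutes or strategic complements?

strategic complements

Expanding Arden's payoff: 224x_A + x_Bx_A − x_A².
∂π/∂x_A = 224 + x_B − 2x_A = 0, so x_A = 112 + 0.5x_B.
The best-response slope dx_A/dx_B = 0.5 > 0: the reaction function is upward-sloping, so the choices are strategic complements.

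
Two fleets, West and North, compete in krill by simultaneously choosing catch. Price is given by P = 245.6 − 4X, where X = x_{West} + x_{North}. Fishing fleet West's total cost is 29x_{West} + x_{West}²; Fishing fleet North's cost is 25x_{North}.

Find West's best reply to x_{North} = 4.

20.06

Fishing fleet West's profit: π = x_{West}(245.6 − 4(x_{West} + x_{North})) − 29x_{West} − x_{West}².
∂π/∂x_{West} = 216.6 − 10x_{West} − 4x_{North} = 0, so x_{West} = 21.66 − 0.4x_{North}.
At x_{North} = 4: x_{West} = 21.66 − 0.4·4 = 20.06.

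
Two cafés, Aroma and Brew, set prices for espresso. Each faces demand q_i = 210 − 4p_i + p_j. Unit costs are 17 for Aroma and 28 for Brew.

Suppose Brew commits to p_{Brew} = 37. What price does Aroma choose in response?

Aroma's profit: π = (p_{Aroma} − 17)(210 − 4p_{Aroma} + p_{Brew}).
∂π/∂p_{Aroma} = 278 − 8p_{Aroma} + p_{Brew} = 0 ⇒ p_{Aroma} = 34.75 + 0.125p_{Brew}.
At p_{Brew} = 37: p_{Aroma} = 34.75 + 0.125·37 = 39.375.

39.375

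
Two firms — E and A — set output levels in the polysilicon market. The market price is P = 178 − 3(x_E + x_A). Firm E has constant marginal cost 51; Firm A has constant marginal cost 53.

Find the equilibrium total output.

Firm E's profit: π = x_E(178 − 3(x_E + x_A)) − 51x_E.
∂π/∂x_E = 127 − 6x_E − 3x_A = 0, so x_E = 127/6 − 0.5x_A.
By the same steps for A: x_A = 125/6 − 0.5x_E.
Plugging x_A into E's best response: x_E = 127/6 − 0.5(125/6 − 0.5x_E) ⇒ 0.75x_E = 10.75, so x_E = 43/3.
Then x_A = 125/6 − 0.5·(43/3) = 41/3.
Total output: 43/3 + 41/3 = 28.

28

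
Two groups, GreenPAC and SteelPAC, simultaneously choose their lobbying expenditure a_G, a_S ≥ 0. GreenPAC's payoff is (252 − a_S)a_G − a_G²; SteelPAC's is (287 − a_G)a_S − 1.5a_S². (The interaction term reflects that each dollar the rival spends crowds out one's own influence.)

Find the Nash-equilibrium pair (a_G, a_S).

93.8, 64.4

Expanding GreenPAC's payoff: 252a_G − a_Sa_G − a_G².
∂π/∂a_G = 252 − a_S − 2a_G = 0, so a_G = 126 − 0.5a_S.
Likewise for SteelPAC: a_S = 287/3 − (1/3)a_G.
Plugging a_S into GreenPAC's best response: a_G = 126 − 0.5(287/3 − (1/3)a_G) ⇒ (5/6)a_G = 469/6, so a_G = 93.8.
Then a_S = 287/3 − (1/3)·93.8 = 64.4.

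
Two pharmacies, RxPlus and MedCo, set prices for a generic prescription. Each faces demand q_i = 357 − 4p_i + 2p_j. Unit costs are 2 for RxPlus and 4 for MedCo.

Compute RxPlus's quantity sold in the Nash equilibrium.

RxPlus's profit: π = (p_{RxPlus} − 2)(357 − 4p_{RxPlus} + 2p_{MedCo}).
∂π/∂p_{RxPlus} = 365 − 8p_{RxPlus} + 2p_{MedCo} = 0 ⇒ p_{RxPlus} = 45.625 + 0.25p_{MedCo}.
Similarly p_{MedCo} = 46.625 + 0.25p_{RxPlus}.
Plugging p_{MedCo} into RxPlus's best response: p_{RxPlus} = 45.625 + 0.25(46.625 + 0.25p_{RxPlus}) ⇒ 0.9375p_{RxPlus} = 1833/32, so p_{RxPlus} = 61.1.
Then p_{MedCo} = 46.625 + 0.25·61.1 = 61.9.
q_{RxPlus} = 357 − 4·61.1 + 2·61.9 = 236.4.

236.4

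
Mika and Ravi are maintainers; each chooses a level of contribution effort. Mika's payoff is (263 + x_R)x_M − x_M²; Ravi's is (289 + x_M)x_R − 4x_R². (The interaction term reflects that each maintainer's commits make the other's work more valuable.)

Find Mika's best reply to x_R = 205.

Expanding Mika's payoff: 263x_M + x_Rx_M − x_M².
∂π/∂x_M = 263 + x_R − 2x_M = 0, so x_M = 131.5 + 0.5x_R.
At x_R = 205: x_M = 131.5 + 0.5·205 = 234.

234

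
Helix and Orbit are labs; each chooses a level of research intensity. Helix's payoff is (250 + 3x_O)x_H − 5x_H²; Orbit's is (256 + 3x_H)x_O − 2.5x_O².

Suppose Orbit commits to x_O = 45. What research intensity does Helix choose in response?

Expanding Helix's payoff: 250x_H + 3x_Ox_H − 5x_H².
∂π/∂x_H = 250 + 3x_O − 10x_H = 0, so x_H = 25 + 0.3x_O.
At x_O = 45: x_H = 25 + 0.3·45 = 38.5.

38.5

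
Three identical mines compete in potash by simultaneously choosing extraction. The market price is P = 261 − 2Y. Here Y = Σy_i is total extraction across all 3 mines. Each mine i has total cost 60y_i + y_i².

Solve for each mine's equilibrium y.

20.1

A representative mine's profit is π_i = y_i(261 − 2Y) − 60y_i − y_i², with Y = y_i + Σ_{j≠i} y_j.
First-order condition: 201 − 6y_i − 2Σ_{j≠i} y_j = 0.
In a symmetric equilibrium every mine chooses the same y, so Σ_{j≠i} y_j = 2y. The condition becomes 201 − 10y = 0, giving y = 201/10 = 20.1.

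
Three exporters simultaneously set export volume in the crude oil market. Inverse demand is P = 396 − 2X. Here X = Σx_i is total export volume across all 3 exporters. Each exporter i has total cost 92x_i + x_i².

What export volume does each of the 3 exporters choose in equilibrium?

30.4

A representative exporter's profit is π_i = x_i(396 − 2X) − 92x_i − x_i², with X = x_i + Σ_{j≠i} x_j.
First-order condition: 304 − 6x_i − 2Σ_{j≠i} x_j = 0.
In a symmetric equilibrium every exporter chooses the same x, so Σ_{j≠i} x_j = 2x. The condition becomes 304 − 10x = 0, giving x = 304/10 = 30.4.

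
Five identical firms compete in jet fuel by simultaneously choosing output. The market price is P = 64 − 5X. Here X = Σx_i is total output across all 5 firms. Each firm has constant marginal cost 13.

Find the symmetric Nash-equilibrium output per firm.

A representative firm's profit is π_i = x_i(64 − 5X) − 13x_i, with X = x_i + Σ_{j≠i} x_j.
First-order condition: 51 − 10x_i − 5Σ_{j≠i} x_j = 0.
With identical firms, set every x_j = x: then 51 − 10x − 20x = 0, i.e. x = 51/30 = 1.7.

1.7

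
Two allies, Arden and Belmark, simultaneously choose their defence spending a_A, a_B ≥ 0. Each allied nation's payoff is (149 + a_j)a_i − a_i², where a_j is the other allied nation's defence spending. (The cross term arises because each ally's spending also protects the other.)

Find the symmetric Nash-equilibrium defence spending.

149

Arden's payoff is (149 + a_B)a_A − a_A².
∂π/∂a_A = 149 + a_B − 2a_A = 0, so a_A = 74.5 + 0.5a_B.
Setting a_A = a_B in the reaction function: a_A = 74.5 + 0.5a_A, so a_A = 74.5 / 0.5 = 149.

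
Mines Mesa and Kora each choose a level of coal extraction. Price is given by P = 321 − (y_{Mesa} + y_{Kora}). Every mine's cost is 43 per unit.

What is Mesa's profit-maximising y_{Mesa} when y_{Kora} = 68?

Mine Mesa's profit: π = y_{Mesa}(321 − (y_{Mesa} + y_{Kora})) − 43y_{Mesa}.
∂π/∂y_{Mesa} = 278 − 2y_{Mesa} − y_{Kora} = 0, so y_{Mesa} = 139 − 0.5y_{Kora}.
At y_{Kora} = 68: y_{Mesa} = 139 − 0.5·68 = 105.

105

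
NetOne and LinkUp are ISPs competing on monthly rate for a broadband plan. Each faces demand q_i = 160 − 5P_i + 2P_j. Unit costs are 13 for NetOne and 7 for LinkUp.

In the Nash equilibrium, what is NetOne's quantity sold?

72.5

NetOne's profit: π = (P_{NetOne} − 13)(160 − 5P_{NetOne} + 2P_{LinkUp}).
∂π/∂P_{NetOne} = 225 − 10P_{NetOne} + 2P_{LinkUp} = 0 ⇒ P_{NetOne} = 22.5 + 0.2P_{LinkUp}.
Similarly P_{LinkUp} = 19.5 + 0.2P_{NetOne}.
Plugging P_{LinkUp} into NetOne's best response: P_{NetOne} = 22.5 + 0.2(19.5 + 0.2P_{NetOne}) ⇒ 0.96P_{NetOne} = 26.4, so P_{NetOne} = 27.5.
Then P_{LinkUp} = 19.5 + 0.2·27.5 = 25.
q_{NetOne} = 160 − 5·27.5 + 2·25 = 72.5.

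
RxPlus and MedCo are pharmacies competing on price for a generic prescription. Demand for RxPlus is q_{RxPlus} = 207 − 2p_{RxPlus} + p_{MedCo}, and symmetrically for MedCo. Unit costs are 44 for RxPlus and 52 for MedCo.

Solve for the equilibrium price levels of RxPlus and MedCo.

RxPlus's profit: π = (p_{RxPlus} − 44)(207 − 2p_{RxPlus} + p_{MedCo}).
∂π/∂p_{RxPlus} = 295 − 4p_{RxPlus} + p_{MedCo} = 0 ⇒ p_{RxPlus} = 73.75 + 0.25p_{MedCo}.
Similarly p_{MedCo} = 77.75 + 0.25p_{RxPlus}.
Solving the two reaction functions simultaneously: (1 − (0.25)(0.25))p_{RxPlus} = 73.75 + 0.25·77.75, so 0.9375p_{RxPlus} = 93.1875 and p_{RxPlus} = 99.4.
Then p_{MedCo} = 77.75 + 0.25·99.4 = 102.6.

99.4, 102.6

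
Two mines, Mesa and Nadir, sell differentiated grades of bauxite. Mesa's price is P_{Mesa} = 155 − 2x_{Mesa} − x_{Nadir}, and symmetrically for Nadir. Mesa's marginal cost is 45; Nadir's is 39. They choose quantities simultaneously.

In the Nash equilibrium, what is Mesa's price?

Mine Mesa's profit: π = x_{Mesa}(155 − 2x_{Mesa} − x_{Nadir}) − 45x_{Mesa}.
∂π/∂x_{Mesa} = 110 − 4x_{Mesa} − x_{Nadir} = 0 ⇒ x_{Mesa} = 27.5 − 0.25x_{Nadir}.
Similarly x_{Nadir} = 29 − 0.25x_{Mesa}.
Substituting the second reaction function into the first: x_{Mesa} = 27.5 − 0.25(29 − 0.25x_{Mesa}), which gives 0.9375x_{Mesa} = 20.25 ⇒ x_{Mesa} = 21.6.
Then x_{Nadir} = 29 − 0.25·21.6 = 23.6.
P_{Mesa} = 155 − 2·21.6 − 23.6 = 88.2.

88.2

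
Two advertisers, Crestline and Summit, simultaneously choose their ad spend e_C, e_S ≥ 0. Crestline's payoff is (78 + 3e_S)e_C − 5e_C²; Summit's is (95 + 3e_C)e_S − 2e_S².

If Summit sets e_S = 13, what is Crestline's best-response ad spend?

11.7

Expanding Crestline's payoff: 78e_C + 3e_Se_C − 5e_C².
∂π/∂e_C = 78 + 3e_S − 10e_C = 0, so e_C = 7.8 + 0.3e_S.
At e_S = 13: e_C = 7.8 + 0.3·13 = 11.7.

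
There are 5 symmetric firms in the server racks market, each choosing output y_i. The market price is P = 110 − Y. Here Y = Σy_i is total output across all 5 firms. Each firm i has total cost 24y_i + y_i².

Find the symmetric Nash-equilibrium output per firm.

A representative firm's profit is π_i = y_i(110 − Y) − 24y_i − y_i², with Y = y_i + Σ_{j≠i} y_j.
First-order condition: 86 − 4y_i − Σ_{j≠i} y_j = 0.
Imposing symmetry (y_j = y for all j) turns Σ_{j≠i} y_j into 4y, so 86 = 8y and y = 10.75.

10.75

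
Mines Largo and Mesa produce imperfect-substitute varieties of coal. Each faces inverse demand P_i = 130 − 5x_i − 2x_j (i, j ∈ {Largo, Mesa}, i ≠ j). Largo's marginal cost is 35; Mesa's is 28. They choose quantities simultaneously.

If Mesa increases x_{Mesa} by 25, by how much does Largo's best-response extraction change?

Mine Largo's profit: π = x_{Largo}(130 − 5x_{Largo} − 2x_{Mesa}) − 35x_{Largo}.
∂π/∂x_{Largo} = 95 − 10x_{Largo} − 2x_{Mesa} = 0 ⇒ x_{Largo} = 9.5 − 0.2x_{Mesa}.
The reaction-function slope is −0.2, so a 25-unit rise in x_{Mesa} moves x_{Largo} by −0.2 × 25 = −5. Largo's best response falls — the actions are strategic substitutes.

-5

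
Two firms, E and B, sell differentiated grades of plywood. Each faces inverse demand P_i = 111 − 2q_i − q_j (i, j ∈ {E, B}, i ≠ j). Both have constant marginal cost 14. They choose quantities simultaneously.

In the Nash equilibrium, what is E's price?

Firm E's profit: π = q_E(111 − 2q_E − q_B) − 14q_E.
∂π/∂q_E = 97 − 4q_E − q_B = 0 ⇒ q_E = 24.25 − 0.25q_B.
The game is symmetric, so in equilibrium q_B = q_E: the reaction function gives 1.25q_E = 24.25, hence q_E = 19.4.
P_E = 111 − 2·19.4 − 19.4 = 52.8.

52.8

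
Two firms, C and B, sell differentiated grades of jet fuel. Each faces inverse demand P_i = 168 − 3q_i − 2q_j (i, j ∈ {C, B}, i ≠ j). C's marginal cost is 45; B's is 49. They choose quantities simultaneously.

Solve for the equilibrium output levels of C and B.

15.625, 14.625

Firm C's profit: π = q_C(168 − 3q_C − 2q_B) − 45q_C.
∂π/∂q_C = 123 − 6q_C − 2q_B = 0 ⇒ q_C = 20.5 − (1/3)q_B.
Similarly q_B = 119/6 − (1/3)q_C.
Solving the two reaction functions simultaneously: (1 − (−1/3)(−1/3))q_C = 20.5 − (1/3)·(119/6), so (8/9)q_C = 125/9 and q_C = 15.625.
Then q_B = 119/6 − (1/3)·15.625 = 14.625.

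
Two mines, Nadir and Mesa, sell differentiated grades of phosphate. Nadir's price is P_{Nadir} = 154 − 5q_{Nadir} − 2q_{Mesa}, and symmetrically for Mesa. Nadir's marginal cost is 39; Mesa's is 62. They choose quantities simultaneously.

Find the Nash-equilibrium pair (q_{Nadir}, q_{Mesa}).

10.0625, 7.1875

Mine Nadir's profit: π = q_{Nadir}(154 − 5q_{Nadir} − 2q_{Mesa}) − 39q_{Nadir}.
∂π/∂q_{Nadir} = 115 − 10q_{Nadir} − 2q_{Mesa} = 0 ⇒ q_{Nadir} = 11.5 − 0.2q_{Mesa}.
Similarly q_{Mesa} = 9.2 − 0.2q_{Nadir}.
Plugging q_{Mesa} into Nadir's best response: q_{Nadir} = 11.5 − 0.2(9.2 − 0.2q_{Nadir}) ⇒ 0.96q_{Nadir} = 9.66, so q_{Nadir} = 10.0625.
Then q_{Mesa} = 9.2 − 0.2·10.0625 = 7.1875.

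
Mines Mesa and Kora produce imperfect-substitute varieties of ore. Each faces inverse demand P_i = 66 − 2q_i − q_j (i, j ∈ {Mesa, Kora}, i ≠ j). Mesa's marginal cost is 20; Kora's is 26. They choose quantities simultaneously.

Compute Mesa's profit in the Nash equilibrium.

Mine Mesa's profit: π = q_{Mesa}(66 − 2q_{Mesa} − q_{Kora}) − 20q_{Mesa}.
∂π/∂q_{Mesa} = 46 − 4q_{Mesa} − q_{Kora} = 0 ⇒ q_{Mesa} = 11.5 − 0.25q_{Kora}.
Similarly q_{Kora} = 10 − 0.25q_{Mesa}.
Plugging q_{Kora} into Mesa's best response: q_{Mesa} = 11.5 − 0.25(10 − 0.25q_{Mesa}) ⇒ 0.9375q_{Mesa} = 9, so q_{Mesa} = 9.6.
Then q_{Kora} = 10 − 0.25·9.6 = 7.6.
P_{Mesa} = 66 − 2·9.6 − 7.6 = 39.2.
Profit = (39.2 − 20)·9.6 = 184.32.

184.32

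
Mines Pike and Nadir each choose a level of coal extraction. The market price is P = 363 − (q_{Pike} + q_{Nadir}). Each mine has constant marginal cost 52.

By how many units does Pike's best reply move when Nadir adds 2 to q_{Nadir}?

-1

Mine Pike's profit: π = q_{Pike}(363 − (q_{Pike} + q_{Nadir})) − 52q_{Pike}.
∂π/∂q_{Pike} = 311 − 2q_{Pike} − q_{Nadir} = 0, so q_{Pike} = 155.5 − 0.5q_{Nadir}.
The reaction-function slope is −0.5, so a 2-unit rise in q_{Nadir} moves q_{Pike} by −0.5 × 2 = −1. Pike's best response falls — the actions are strategic substitutes.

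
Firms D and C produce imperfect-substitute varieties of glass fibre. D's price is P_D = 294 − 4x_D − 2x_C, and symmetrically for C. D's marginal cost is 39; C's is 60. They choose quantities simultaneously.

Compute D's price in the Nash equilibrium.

143.8

Firm D's profit: π = x_D(294 − 4x_D − 2x_C) − 39x_D.
∂π/∂x_D = 255 − 8x_D − 2x_C = 0 ⇒ x_D = 31.875 − 0.25x_C.
Similarly x_C = 29.25 − 0.25x_D.
Solving the two reaction functions simultaneously: (1 − (−0.25)(−0.25))x_D = 31.875 − 0.25·29.25, so 0.9375x_D = 24.5625 and x_D = 26.2.
Then x_C = 29.25 − 0.25·26.2 = 22.7.
P_D = 294 − 4·26.2 − 2·22.7 = 143.8.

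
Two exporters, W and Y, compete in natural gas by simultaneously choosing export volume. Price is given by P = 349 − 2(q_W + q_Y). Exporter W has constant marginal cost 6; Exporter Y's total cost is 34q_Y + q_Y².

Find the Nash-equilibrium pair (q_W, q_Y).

71.4, 28.7

Exporter W's profit: π = q_W(349 − 2(q_W + q_Y)) − 6q_W.
∂π/∂q_W = 343 − 4q_W − 2q_Y = 0, so q_W = 85.75 − 0.5q_Y.
For Y: ∂π/∂q_Y = 315 − 6q_Y − 2q_W = 0 ⇒ q_Y = 52.5 − (1/3)q_W.
Solving the two reaction functions simultaneously: (1 − (−0.5)(−1/3))q_W = 85.75 − 0.5·52.5, so (5/6)q_W = 59.5 and q_W = 71.4.
Then q_Y = 52.5 − (1/3)·71.4 = 28.7.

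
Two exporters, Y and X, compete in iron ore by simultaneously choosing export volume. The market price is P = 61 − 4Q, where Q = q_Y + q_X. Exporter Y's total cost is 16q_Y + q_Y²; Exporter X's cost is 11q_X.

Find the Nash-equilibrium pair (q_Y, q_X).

Exporter Y's profit: π = q_Y(61 − 4(q_Y + q_X)) − 16q_Y − q_Y².
∂π/∂q_Y = 45 − 10q_Y − 4q_X = 0, so q_Y = 4.5 − 0.4q_X.
For X: ∂π/∂q_X = 50 − 8q_X − 4q_Y = 0 ⇒ q_X = 6.25 − 0.5q_Y.
Substituting the second reaction function into the first: q_Y = 4.5 − 0.4(6.25 − 0.5q_Y), which gives 0.8q_Y = 2 ⇒ q_Y = 2.5.
Then q_X = 6.25 − 0.5·2.5 = 5.

2.5, 5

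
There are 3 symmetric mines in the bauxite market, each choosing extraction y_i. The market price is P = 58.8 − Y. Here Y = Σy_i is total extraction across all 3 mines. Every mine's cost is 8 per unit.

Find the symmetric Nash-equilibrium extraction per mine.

12.7

A representative mine's profit is π_i = y_i(58.8 − Y) − 8y_i, with Y = y_i + Σ_{j≠i} y_j.
First-order condition: 50.8 − 2y_i − Σ_{j≠i} y_j = 0.
In a symmetric equilibrium every mine chooses the same y, so Σ_{j≠i} y_j = 2y. The condition becomes 50.8 − 4y = 0, giving y = 50.8/4 = 12.7.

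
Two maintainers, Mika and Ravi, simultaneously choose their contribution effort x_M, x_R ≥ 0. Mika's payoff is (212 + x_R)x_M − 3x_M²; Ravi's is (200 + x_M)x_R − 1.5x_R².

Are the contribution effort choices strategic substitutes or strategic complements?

strategic complements

Expanding Mika's payoff: 212x_M + x_Rx_M − 3x_M².
∂π/∂x_M = 212 + x_R − 6x_M = 0, so x_M = 106/3 + (1/6)x_R.
The best-response slope dx_M/dx_R = 1/6 > 0: the reaction function is upward-sloping, so the choices are strategic complements.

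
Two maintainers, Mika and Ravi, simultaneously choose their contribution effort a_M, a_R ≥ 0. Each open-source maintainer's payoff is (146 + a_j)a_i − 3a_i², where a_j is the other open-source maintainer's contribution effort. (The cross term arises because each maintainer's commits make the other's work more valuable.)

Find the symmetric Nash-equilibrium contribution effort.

Mika's payoff is (146 + a_R)a_M − 3a_M².
∂π/∂a_M = 146 + a_R − 6a_M = 0, so a_M = 73/3 + (1/6)a_R.
The game is symmetric, so in equilibrium a_R = a_M: the reaction function gives (5/6)a_M = 73/3, hence a_M = 29.2.

29.2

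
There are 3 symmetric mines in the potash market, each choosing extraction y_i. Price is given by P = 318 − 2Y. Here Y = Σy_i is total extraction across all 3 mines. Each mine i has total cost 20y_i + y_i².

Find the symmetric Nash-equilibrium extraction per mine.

29.8

A representative mine's profit is π_i = y_i(318 − 2Y) − 20y_i − y_i², with Y = y_i + Σ_{j≠i} y_j.
First-order condition: 298 − 6y_i − 2Σ_{j≠i} y_j = 0.
In a symmetric equilibrium every mine chooses the same y, so Σ_{j≠i} y_j = 2y. The condition becomes 298 − 10y = 0, giving y = 298/10 = 29.8.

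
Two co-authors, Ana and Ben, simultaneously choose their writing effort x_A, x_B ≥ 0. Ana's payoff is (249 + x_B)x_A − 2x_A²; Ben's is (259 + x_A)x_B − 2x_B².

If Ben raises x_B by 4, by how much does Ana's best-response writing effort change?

1

Expanding Ana's payoff: 249x_A + x_Bx_A − 2x_A².
∂π/∂x_A = 249 + x_B − 4x_A = 0, so x_A = 62.25 + 0.25x_B.
The reaction-function slope is 0.25, so a 4-unit rise in x_B moves x_A by 0.25 × 4 = 1. Ana's best response rises — the actions are strategic complements.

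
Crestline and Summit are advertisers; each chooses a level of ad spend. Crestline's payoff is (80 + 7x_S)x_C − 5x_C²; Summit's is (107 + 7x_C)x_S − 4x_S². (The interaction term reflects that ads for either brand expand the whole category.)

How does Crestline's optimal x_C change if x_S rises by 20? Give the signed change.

14

Expanding Crestline's payoff: 80x_C + 7x_Sx_C − 5x_C².
∂π/∂x_C = 80 + 7x_S − 10x_C = 0, so x_C = 8 + 0.7x_S.
The reaction-function slope is 0.7, so a 20-unit rise in x_S moves x_C by 0.7 × 20 = 14. Crestline's best response rises — the actions are strategic complements.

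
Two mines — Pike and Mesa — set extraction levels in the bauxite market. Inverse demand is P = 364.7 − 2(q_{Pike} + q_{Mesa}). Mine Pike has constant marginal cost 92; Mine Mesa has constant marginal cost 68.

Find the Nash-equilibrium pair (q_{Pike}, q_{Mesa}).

41.45, 53.45

Mine Pike's profit: π = q_{Pike}(364.7 − 2(q_{Pike} + q_{Mesa})) − 92q_{Pike}.
∂π/∂q_{Pike} = 272.7 − 4q_{Pike} − 2q_{Mesa} = 0, so q_{Pike} = 68.175 − 0.5q_{Mesa}.
By the same steps for Mesa: q_{Mesa} = 74.175 − 0.5q_{Pike}.
Plugging q_{Mesa} into Pike's best response: q_{Pike} = 68.175 − 0.5(74.175 − 0.5q_{Pike}) ⇒ 0.75q_{Pike} = 31.0875, so q_{Pike} = 41.45.
Then q_{Mesa} = 74.175 − 0.5·41.45 = 53.45.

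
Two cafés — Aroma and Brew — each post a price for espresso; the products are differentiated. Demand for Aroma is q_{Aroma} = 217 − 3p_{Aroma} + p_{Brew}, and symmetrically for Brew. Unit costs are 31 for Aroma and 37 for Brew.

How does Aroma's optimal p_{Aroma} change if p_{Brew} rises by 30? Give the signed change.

Aroma's profit: π = (p_{Aroma} − 31)(217 − 3p_{Aroma} + p_{Brew}).
∂π/∂p_{Aroma} = 310 − 6p_{Aroma} + p_{Brew} = 0 ⇒ p_{Aroma} = 155/3 + (1/6)p_{Brew}.
The reaction-function slope is 1/6, so a 30-unit rise in p_{Brew} moves p_{Aroma} by 1/6 × 30 = 5. Aroma's best response rises — the actions are strategic complements.

5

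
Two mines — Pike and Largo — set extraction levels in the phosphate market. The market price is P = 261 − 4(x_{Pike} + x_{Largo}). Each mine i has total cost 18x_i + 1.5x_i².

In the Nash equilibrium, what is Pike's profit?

1443.42

Mine Pike's profit: π = x_{Pike}(261 − 4(x_{Pike} + x_{Largo})) − 18x_{Pike} − 1.5x_{Pike}².
∂π/∂x_{Pike} = 243 − 11x_{Pike} − 4x_{Largo} = 0, so x_{Pike} = 243/11 − (4/11)x_{Largo}.
Setting x_{Pike} = x_{Largo} in the reaction function: x_{Pike} = 243/11 − (4/11)x_{Pike}, so x_{Pike} = (243/11) / (15/11) = 16.2.
Price P = 261 − 4·32.4 = 131.4.
Pike's profit: (131.4 − 18)·16.2 − 1.5(16.2)² = 1443.42.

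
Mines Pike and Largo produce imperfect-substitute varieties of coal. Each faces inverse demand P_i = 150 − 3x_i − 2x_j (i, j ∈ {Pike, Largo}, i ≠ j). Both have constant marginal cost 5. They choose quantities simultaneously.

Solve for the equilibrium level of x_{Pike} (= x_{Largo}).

Mine Pike's profit: π = x_{Pike}(150 − 3x_{Pike} − 2x_{Largo}) − 5x_{Pike}.
∂π/∂x_{Pike} = 145 − 6x_{Pike} − 2x_{Largo} = 0 ⇒ x_{Pike} = 145/6 − (1/3)x_{Largo}.
Setting x_{Pike} = x_{Largo} in the reaction function: x_{Pike} = 145/6 − (1/3)x_{Pike}, so x_{Pike} = (145/6) / (4/3) = 18.125.

18.125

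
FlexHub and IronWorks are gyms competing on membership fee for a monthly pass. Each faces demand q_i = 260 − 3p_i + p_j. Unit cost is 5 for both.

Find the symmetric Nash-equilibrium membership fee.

FlexHub's profit: π = (p_{FlexHub} − 5)(260 − 3p_{FlexHub} + p_{IronWorks}).
∂π/∂p_{FlexHub} = 275 − 6p_{FlexHub} + p_{IronWorks} = 0 ⇒ p_{FlexHub} = 275/6 + (1/6)p_{IronWorks}.
The game is symmetric, so in equilibrium p_{IronWorks} = p_{FlexHub}: the reaction function gives (5/6)p_{FlexHub} = 275/6, hence p_{FlexHub} = 55.

55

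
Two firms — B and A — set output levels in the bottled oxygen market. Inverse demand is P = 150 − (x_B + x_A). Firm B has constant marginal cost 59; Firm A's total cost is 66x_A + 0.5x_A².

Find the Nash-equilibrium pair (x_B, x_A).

37.8, 15.4

Firm B's profit: π = x_B(150 − (x_B + x_A)) − 59x_B.
∂π/∂x_B = 91 − 2x_B − x_A = 0, so x_B = 45.5 − 0.5x_A.
For A: ∂π/∂x_A = 84 − 3x_A − x_B = 0 ⇒ x_A = 28 − (1/3)x_B.
Substituting the second reaction function into the first: x_B = 45.5 − 0.5(28 − (1/3)x_B), which gives (5/6)x_B = 31.5 ⇒ x_B = 37.8.
Then x_A = 28 − (1/3)·37.8 = 15.4.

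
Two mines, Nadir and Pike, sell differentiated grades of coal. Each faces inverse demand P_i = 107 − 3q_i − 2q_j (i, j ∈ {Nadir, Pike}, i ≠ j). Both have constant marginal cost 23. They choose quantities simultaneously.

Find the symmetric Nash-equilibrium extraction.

10.5

Mine Nadir's profit: π = q_{Nadir}(107 − 3q_{Nadir} − 2q_{Pike}) − 23q_{Nadir}.
∂π/∂q_{Nadir} = 84 − 6q_{Nadir} − 2q_{Pike} = 0 ⇒ q_{Nadir} = 14 − (1/3)q_{Pike}.
By symmetry q_{Pike} = q_{Nadir}; substituting into the reaction function, (4/3)q_{Nadir} = 14 and q_{Nadir} = 10.5.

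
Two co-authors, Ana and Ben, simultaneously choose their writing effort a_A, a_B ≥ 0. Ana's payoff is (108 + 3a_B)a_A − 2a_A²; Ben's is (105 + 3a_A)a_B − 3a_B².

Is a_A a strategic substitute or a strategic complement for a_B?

Expanding Ana's payoff: 108a_A + 3a_Ba_A − 2a_A².
∂π/∂a_A = 108 + 3a_B − 4a_A = 0, so a_A = 27 + 0.75a_B.
The best-response slope da_A/da_B = 0.75 > 0: the reaction function is upward-sloping, so the choices are strategic complements.

strategic complements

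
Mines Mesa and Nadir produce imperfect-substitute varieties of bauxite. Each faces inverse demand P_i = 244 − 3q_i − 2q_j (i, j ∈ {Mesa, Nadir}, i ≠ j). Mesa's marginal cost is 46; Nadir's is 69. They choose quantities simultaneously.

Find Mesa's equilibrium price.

124.5625

Mine Mesa's profit: π = q_{Mesa}(244 − 3q_{Mesa} − 2q_{Nadir}) − 46q_{Mesa}.
∂π/∂q_{Mesa} = 198 − 6q_{Mesa} − 2q_{Nadir} = 0 ⇒ q_{Mesa} = 33 − (1/3)q_{Nadir}.
Similarly q_{Nadir} = 175/6 − (1/3)q_{Mesa}.
Plugging q_{Nadir} into Mesa's best response: q_{Mesa} = 33 − (1/3)(175/6 − (1/3)q_{Mesa}) ⇒ (8/9)q_{Mesa} = 419/18, so q_{Mesa} = 26.1875.
Then q_{Nadir} = 175/6 − (1/3)·26.1875 = 20.4375.
P_{Mesa} = 244 − 3·26.1875 − 2·20.4375 = 124.5625.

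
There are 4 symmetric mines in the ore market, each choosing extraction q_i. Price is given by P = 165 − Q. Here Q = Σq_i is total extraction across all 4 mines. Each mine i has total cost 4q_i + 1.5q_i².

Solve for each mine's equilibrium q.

20.125

A representative mine's profit is π_i = q_i(165 − Q) − 4q_i − 1.5q_i², with Q = q_i + Σ_{j≠i} q_j.
First-order condition: 161 − 5q_i − Σ_{j≠i} q_j = 0.
With identical mines, set every q_j = q: then 161 − 5q − 3q = 0, i.e. q = 161/8 = 20.125.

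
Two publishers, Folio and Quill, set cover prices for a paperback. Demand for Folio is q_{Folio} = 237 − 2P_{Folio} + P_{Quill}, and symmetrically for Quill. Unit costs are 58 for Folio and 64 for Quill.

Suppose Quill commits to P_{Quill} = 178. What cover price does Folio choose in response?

132.75

Folio's profit: π = (P_{Folio} − 58)(237 − 2P_{Folio} + P_{Quill}).
∂π/∂P_{Folio} = 353 − 4P_{Folio} + P_{Quill} = 0 ⇒ P_{Folio} = 88.25 + 0.25P_{Quill}.
At P_{Quill} = 178: P_{Folio} = 88.25 + 0.25·178 = 132.75.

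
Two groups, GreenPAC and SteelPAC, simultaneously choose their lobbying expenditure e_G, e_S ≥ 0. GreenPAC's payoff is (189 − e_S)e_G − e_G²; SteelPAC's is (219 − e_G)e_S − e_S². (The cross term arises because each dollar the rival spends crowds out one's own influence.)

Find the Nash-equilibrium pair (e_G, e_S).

53, 83

Expanding GreenPAC's payoff: 189e_G − e_Se_G − e_G².
∂π/∂e_G = 189 − e_S − 2e_G = 0, so e_G = 94.5 − 0.5e_S.
Likewise for SteelPAC: e_S = 109.5 − 0.5e_G.
Plugging e_S into GreenPAC's best response: e_G = 94.5 − 0.5(109.5 − 0.5e_G) ⇒ 0.75e_G = 39.75, so e_G = 53.
Then e_S = 109.5 − 0.5·53 = 83.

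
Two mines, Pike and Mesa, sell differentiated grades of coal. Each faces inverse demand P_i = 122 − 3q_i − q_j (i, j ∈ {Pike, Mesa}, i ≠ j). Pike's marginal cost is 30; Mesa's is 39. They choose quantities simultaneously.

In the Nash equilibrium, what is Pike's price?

Mine Pike's profit: π = q_{Pike}(122 − 3q_{Pike} − q_{Mesa}) − 30q_{Pike}.
∂π/∂q_{Pike} = 92 − 6q_{Pike} − q_{Mesa} = 0 ⇒ q_{Pike} = 46/3 − (1/6)q_{Mesa}.
Similarly q_{Mesa} = 83/6 − (1/6)q_{Pike}.
Solving the two reaction functions simultaneously: (1 − (−1/6)(−1/6))q_{Pike} = 46/3 − (1/6)·(83/6), so (35/36)q_{Pike} = 469/36 and q_{Pike} = 13.4.
Then q_{Mesa} = 83/6 − (1/6)·13.4 = 11.6.
P_{Pike} = 122 − 3·13.4 − 11.6 = 70.2.

70.2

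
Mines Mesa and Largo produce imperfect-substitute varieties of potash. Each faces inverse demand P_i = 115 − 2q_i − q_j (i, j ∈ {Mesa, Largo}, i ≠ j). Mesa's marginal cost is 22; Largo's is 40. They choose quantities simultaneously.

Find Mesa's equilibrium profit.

784.08

Mine Mesa's profit: π = q_{Mesa}(115 − 2q_{Mesa} − q_{Largo}) − 22q_{Mesa}.
∂π/∂q_{Mesa} = 93 − 4q_{Mesa} − q_{Largo} = 0 ⇒ q_{Mesa} = 23.25 − 0.25q_{Largo}.
Similarly q_{Largo} = 18.75 − 0.25q_{Mesa}.
Plugging q_{Largo} into Mesa's best response: q_{Mesa} = 23.25 − 0.25(18.75 − 0.25q_{Mesa}) ⇒ 0.9375q_{Mesa} = 18.5625, so q_{Mesa} = 19.8.
Then q_{Largo} = 18.75 − 0.25·19.8 = 13.8.
P_{Mesa} = 115 − 2·19.8 − 13.8 = 61.6.
Profit = (61.6 − 22)·19.8 = 784.08.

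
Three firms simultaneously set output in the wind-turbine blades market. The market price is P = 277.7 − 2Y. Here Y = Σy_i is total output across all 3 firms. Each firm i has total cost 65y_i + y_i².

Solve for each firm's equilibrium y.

21.27

A representative firm's profit is π_i = y_i(277.7 − 2Y) − 65y_i − y_i², with Y = y_i + Σ_{j≠i} y_j.
First-order condition: 212.7 − 6y_i − 2Σ_{j≠i} y_j = 0.
With identical firms, set every y_j = y: then 212.7 − 6y − 4y = 0, i.e. y = 212.7/10 = 21.27.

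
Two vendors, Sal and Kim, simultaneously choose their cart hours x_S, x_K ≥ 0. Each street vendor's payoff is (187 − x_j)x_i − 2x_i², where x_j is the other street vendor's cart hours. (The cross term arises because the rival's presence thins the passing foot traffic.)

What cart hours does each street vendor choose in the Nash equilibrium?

37.4

Sal's payoff is (187 − x_K)x_S − 2x_S².
∂π/∂x_S = 187 − x_K − 4x_S = 0, so x_S = 46.75 − 0.25x_K.
By symmetry x_K = x_S; substituting into the reaction function, 1.25x_S = 46.75 and x_S = 37.4.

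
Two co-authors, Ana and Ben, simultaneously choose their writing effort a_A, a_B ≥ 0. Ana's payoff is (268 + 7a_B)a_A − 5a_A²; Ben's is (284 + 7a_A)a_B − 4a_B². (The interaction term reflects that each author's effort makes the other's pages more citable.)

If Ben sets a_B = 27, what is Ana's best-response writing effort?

45.7

Expanding Ana's payoff: 268a_A + 7a_Ba_A − 5a_A².
∂π/∂a_A = 268 + 7a_B − 10a_A = 0, so a_A = 26.8 + 0.7a_B.
At a_B = 27: a_A = 26.8 + 0.7·27 = 45.7.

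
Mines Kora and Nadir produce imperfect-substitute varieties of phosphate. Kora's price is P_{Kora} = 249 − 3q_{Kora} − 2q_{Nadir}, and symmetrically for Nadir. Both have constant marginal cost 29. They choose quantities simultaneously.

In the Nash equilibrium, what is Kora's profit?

Mine Kora's profit: π = q_{Kora}(249 − 3q_{Kora} − 2q_{Nadir}) − 29q_{Kora}.
∂π/∂q_{Kora} = 220 − 6q_{Kora} − 2q_{Nadir} = 0 ⇒ q_{Kora} = 110/3 − (1/3)q_{Nadir}.
Setting q_{Kora} = q_{Nadir} in the reaction function: q_{Kora} = 110/3 − (1/3)q_{Kora}, so q_{Kora} = (110/3) / (4/3) = 27.5.
P_{Kora} = 249 − 3·27.5 − 2·27.5 = 111.5.
Profit = (111.5 − 29)·27.5 = 2268.75.

2268.75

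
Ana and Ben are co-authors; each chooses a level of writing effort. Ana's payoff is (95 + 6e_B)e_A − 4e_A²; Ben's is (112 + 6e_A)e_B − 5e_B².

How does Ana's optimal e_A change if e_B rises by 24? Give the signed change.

Expanding Ana's payoff: 95e_A + 6e_Be_A − 4e_A².
∂π/∂e_A = 95 + 6e_B − 8e_A = 0, so e_A = 11.875 + 0.75e_B.
The reaction-function slope is 0.75, so a 24-unit rise in e_B moves e_A by 0.75 × 24 = 18. Ana's best response rises — the actions are strategic complements.

18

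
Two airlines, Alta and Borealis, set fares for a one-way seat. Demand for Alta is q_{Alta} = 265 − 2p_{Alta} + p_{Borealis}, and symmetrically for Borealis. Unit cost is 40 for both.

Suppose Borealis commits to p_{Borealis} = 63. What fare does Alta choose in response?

Alta's profit: π = (p_{Alta} − 40)(265 − 2p_{Alta} + p_{Borealis}).
∂π/∂p_{Alta} = 345 − 4p_{Alta} + p_{Borealis} = 0 ⇒ p_{Alta} = 86.25 + 0.25p_{Borealis}.
At p_{Borealis} = 63: p_{Alta} = 86.25 + 0.25·63 = 102.

102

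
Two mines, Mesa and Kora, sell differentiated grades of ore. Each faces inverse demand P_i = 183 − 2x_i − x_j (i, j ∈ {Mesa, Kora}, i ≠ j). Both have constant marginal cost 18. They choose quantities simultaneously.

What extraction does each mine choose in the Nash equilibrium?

Mine Mesa's profit: π = x_{Mesa}(183 − 2x_{Mesa} − x_{Kora}) − 18x_{Mesa}.
∂π/∂x_{Mesa} = 165 − 4x_{Mesa} − x_{Kora} = 0 ⇒ x_{Mesa} = 41.25 − 0.25x_{Kora}.
Setting x_{Mesa} = x_{Kora} in the reaction function: x_{Mesa} = 41.25 − 0.25x_{Mesa}, so x_{Mesa} = 41.25 / 1.25 = 33.

33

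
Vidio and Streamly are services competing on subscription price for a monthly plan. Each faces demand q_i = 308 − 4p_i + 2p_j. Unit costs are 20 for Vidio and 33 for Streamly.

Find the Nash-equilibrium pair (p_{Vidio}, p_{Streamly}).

66.4, 71.6

Vidio's profit: π = (p_{Vidio} − 20)(308 − 4p_{Vidio} + 2p_{Streamly}).
∂π/∂p_{Vidio} = 388 − 8p_{Vidio} + 2p_{Streamly} = 0 ⇒ p_{Vidio} = 48.5 + 0.25p_{Streamly}.
Similarly p_{Streamly} = 55 + 0.25p_{Vidio}.
Solving the two reaction functions simultaneously: (1 − (0.25)(0.25))p_{Vidio} = 48.5 + 0.25·55, so 0.9375p_{Vidio} = 62.25 and p_{Vidio} = 66.4.
Then p_{Streamly} = 55 + 0.25·66.4 = 71.6.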